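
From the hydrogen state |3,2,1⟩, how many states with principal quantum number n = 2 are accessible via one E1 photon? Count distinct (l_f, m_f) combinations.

E1 requires Δl = ±1, so l_f ∈ {1, 3}; with 0 ≤ l_f ≤ n_f−1 = 1, the allowed l_f values are {1}.
For l_f = 1: m_f ∈ {m_i−1, m_i, m_i+1} ∩ [−1, 1] = {0, 1} → 2 states.
Total: 2.

2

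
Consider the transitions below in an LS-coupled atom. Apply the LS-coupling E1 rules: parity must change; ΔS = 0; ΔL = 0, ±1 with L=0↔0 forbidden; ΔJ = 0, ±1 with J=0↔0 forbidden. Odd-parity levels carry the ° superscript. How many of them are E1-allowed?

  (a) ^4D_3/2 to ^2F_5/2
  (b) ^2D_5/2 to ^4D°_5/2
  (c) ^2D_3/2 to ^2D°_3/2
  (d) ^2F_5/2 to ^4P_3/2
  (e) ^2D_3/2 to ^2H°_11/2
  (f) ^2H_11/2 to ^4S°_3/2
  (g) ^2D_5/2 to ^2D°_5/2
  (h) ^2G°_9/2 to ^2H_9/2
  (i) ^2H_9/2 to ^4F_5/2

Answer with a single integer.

(a) forbidden (parity, ΔS fail)
(b) forbidden (ΔS fails)
(c) allowed
(d) forbidden (parity, ΔS, ΔL fail)
(e) forbidden (ΔL, ΔJ fail)
(f) forbidden (ΔS, ΔL, ΔJ fail)
(g) allowed
(h) allowed
(i) forbidden (parity, ΔS, ΔL, ΔJ fail)
Total allowed: 3 of 9.

3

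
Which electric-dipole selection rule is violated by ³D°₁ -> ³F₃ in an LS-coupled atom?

the ΔJ = 0, ±1 rule

Parity must change: odd → even — satisfied.
ΔS = 0: S: 1 → 1 — satisfied.
ΔL = 0, ±1 (not L=0↔0): L: 2 → 3, ΔL = +1 — satisfied.
ΔJ = 0, ±1 (not J=0↔0): J: 1 → 3, ΔJ = +2 — violated.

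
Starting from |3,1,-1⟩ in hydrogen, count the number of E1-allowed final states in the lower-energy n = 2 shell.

1

E1 requires Δl = ±1, so l_f ∈ {0, 2}; with 0 ≤ l_f ≤ n_f−1 = 1, the allowed l_f values are {0}.
For l_f = 0: m_f ∈ {m_i−1, m_i, m_i+1} ∩ [−0, 0] = {0} → 1 state.
Total: 1.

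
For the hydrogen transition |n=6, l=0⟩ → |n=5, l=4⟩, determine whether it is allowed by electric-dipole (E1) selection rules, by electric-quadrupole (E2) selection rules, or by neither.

Δl = 4 − 0 = +4; l_i + l_f = 4.
E1 (Δl = ±1): not satisfied.
E2 (Δl = 0,±2, l_i+l_f ≥ 2): not satisfied.

neither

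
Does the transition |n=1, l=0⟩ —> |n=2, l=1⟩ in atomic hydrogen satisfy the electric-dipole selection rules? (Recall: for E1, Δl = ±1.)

allowed

Δl = 1 − 0 = +1; the E1 rule Δl = ±1 is ✓.
All E1 selection rules are satisfied.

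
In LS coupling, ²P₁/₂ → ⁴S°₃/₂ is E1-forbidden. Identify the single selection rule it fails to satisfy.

the ΔS = 0 rule

Parity must change: even → odd — passes.
ΔS = 0: S: 1/2 → 3/2 — fails.
ΔL = 0, ±1 (not L=0↔0): L: 1 → 0, ΔL = -1 — passes.
ΔJ = 0, ±1 (not J=0↔0): J: 1/2 → 3/2, ΔJ = +1 — passes.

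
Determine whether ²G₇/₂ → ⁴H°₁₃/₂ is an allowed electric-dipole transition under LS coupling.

forbidden

Initial level: S=1/2, L=4, J=7/2, parity even. Final level: S=3/2, L=5, J=13/2, parity odd.
Parity must change: even → odd — passes.
ΔS = 0: S: 1/2 → 3/2 — fails.
ΔL = 0, ±1 (not L=0↔0): L: 4 → 5, ΔL = +1 — passes.
ΔJ = 0, ±1 (not J=0↔0): J: 7/2 → 13/2, ΔJ = +3 — fails.
Rule(s) violated: ΔS, ΔJ.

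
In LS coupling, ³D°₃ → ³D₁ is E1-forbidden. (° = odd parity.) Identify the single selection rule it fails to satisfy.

the ΔJ = 0, ±1 rule

Parity must change: odd → even — satisfied.
ΔL = 0, ±1 (not L=0↔0): L: 2 → 2, ΔL = +0 — satisfied.
ΔJ = 0, ±1 (not J=0↔0): J: 3 → 1, ΔJ = -2 — violated.
ΔS = 0: S: 1 → 1 — satisfied.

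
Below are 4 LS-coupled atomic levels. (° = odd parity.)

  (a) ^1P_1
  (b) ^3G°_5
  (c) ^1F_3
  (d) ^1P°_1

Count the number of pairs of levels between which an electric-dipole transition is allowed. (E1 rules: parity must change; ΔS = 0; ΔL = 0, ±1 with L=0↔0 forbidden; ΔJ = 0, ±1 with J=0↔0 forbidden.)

1

(a)–(b): forbidden (ΔS, ΔL, ΔJ).
(a)–(c): forbidden (parity, ΔL, ΔJ).
(a)–(d): allowed.
(b)–(c): forbidden (ΔS, ΔJ).
(b)–(d): forbidden (parity, ΔS, ΔL, ΔJ).
(c)–(d): forbidden (ΔL, ΔJ).
Allowed pairs: 1 of 6.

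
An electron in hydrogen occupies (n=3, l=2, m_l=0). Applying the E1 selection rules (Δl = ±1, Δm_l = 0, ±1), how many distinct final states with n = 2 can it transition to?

E1 requires Δl = ±1, so l_f ∈ {1, 3}; with 0 ≤ l_f ≤ n_f−1 = 1, the allowed l_f values are {1}.
For l_f = 1: m_f ∈ {m_i−1, m_i, m_i+1} ∩ [−1, 1] = {-1, 0, 1} → 3 states.
Total: 3.

3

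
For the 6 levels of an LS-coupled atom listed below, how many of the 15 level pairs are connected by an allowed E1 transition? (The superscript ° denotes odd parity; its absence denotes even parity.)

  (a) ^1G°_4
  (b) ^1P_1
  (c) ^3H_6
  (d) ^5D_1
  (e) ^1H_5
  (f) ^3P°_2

(a)–(b): forbidden (ΔL, ΔJ).
(a)–(c): forbidden (ΔS, ΔJ).
(a)–(d): forbidden (ΔS, ΔL, ΔJ).
(a)–(e): allowed.
(a)–(f): forbidden (parity, ΔS, ΔL, ΔJ).
(b)–(c): forbidden (parity, ΔS, ΔL, ΔJ).
(b)–(d): forbidden (parity, ΔS).
(b)–(e): forbidden (parity, ΔL, ΔJ).
(b)–(f): forbidden (ΔS).
(c)–(d): forbidden (parity, ΔS, ΔL, ΔJ).
(c)–(e): forbidden (parity, ΔS).
(c)–(f): forbidden (ΔL, ΔJ).
(d)–(e): forbidden (parity, ΔS, ΔL, ΔJ).
(d)–(f): forbidden (ΔS).
(e)–(f): forbidden (ΔS, ΔL, ΔJ).
Allowed pairs: 1 of 15.

1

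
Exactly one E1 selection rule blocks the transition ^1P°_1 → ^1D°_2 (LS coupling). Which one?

parity

ΔS = 0: S: 0 → 0 — satisfied.
ΔL = 0, ±1 (not L=0↔0): L: 1 → 2, ΔL = +1 — satisfied.
Parity must change: odd → odd — violated.
ΔJ = 0, ±1 (not J=0↔0): J: 1 → 2, ΔJ = +1 — satisfied.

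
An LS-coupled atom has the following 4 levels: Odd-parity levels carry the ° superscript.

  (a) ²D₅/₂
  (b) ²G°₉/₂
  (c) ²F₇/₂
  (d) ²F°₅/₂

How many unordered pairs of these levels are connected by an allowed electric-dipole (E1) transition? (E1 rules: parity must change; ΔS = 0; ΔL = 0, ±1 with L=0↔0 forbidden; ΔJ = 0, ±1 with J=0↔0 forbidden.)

(a)–(b): forbidden (ΔL, ΔJ).
(a)–(c): forbidden (parity).
(a)–(d): allowed.
(b)–(c): allowed.
(b)–(d): forbidden (parity, ΔJ).
(c)–(d): allowed.
Allowed pairs: 3 of 6.

3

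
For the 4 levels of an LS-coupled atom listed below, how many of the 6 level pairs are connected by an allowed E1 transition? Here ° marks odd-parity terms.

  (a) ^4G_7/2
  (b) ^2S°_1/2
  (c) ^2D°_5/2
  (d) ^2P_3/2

(a)–(b): forbidden (ΔS, ΔL, ΔJ).
(a)–(c): forbidden (ΔS, ΔL).
(a)–(d): forbidden (parity, ΔS, ΔL, ΔJ).
(b)–(c): forbidden (parity, ΔL, ΔJ).
(b)–(d): allowed.
(c)–(d): allowed.
Allowed pairs: 2 of 6.

2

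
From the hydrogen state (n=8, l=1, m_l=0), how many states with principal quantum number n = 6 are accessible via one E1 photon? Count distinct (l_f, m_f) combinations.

E1 requires Δl = ±1, so l_f ∈ {0, 2}; with 0 ≤ l_f ≤ n_f−1 = 5, the allowed l_f values are {0, 2}.
For l_f = 0: m_f ∈ {m_i−1, m_i, m_i+1} ∩ [−0, 0] = {0} → 1 state.
For l_f = 2: m_f ∈ {m_i−1, m_i, m_i+1} ∩ [−2, 2] = {-1, 0, 1} → 3 states.
Total: 4.

4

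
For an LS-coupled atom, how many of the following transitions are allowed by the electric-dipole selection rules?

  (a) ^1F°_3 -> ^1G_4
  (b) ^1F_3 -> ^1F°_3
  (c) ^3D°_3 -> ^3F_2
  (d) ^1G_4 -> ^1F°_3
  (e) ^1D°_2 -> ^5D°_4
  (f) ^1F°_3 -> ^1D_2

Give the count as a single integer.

5

(a) allowed
(b) allowed
(c) allowed
(d) allowed
(e) forbidden (parity, ΔS, ΔJ fail)
(f) allowed
Total allowed: 5 of 6.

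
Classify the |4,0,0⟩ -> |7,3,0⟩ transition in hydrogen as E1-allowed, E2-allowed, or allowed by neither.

Δl = 3 − 0 = +3; l_i + l_f = 3.
Δm_l = +0.
E1 (Δl = ±1, |Δm_l| ≤ 1): not satisfied.
E2 (Δl = 0,±2, l_i+l_f ≥ 2, |Δm_l| ≤ 2): not satisfied.

neither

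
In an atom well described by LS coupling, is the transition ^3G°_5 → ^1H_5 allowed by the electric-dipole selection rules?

Parity must change: odd → even — satisfied.
ΔS = 0: S: 1 → 0 — violated.
ΔL = 0, ±1 (not L=0↔0): L: 4 → 5, ΔL = +1 — satisfied.
ΔJ = 0, ±1 (not J=0↔0): J: 5 → 5, ΔJ = +0 — satisfied.
Rule(s) violated: ΔS.

forbidden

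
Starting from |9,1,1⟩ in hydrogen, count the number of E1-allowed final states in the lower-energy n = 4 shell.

4

E1 requires Δl = ±1, so l_f ∈ {0, 2}; with 0 ≤ l_f ≤ n_f−1 = 3, the allowed l_f values are {0, 2}.
For l_f = 0: m_f ∈ {m_i−1, m_i, m_i+1} ∩ [−0, 0] = {0} → 1 state.
For l_f = 2: m_f ∈ {m_i−1, m_i, m_i+1} ∩ [−2, 2] = {0, 1, 2} → 3 states.
Total: 4.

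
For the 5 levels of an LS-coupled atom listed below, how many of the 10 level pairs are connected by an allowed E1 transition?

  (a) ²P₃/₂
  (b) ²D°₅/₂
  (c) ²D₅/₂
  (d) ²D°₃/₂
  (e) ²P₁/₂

5

(a)–(b): allowed.
(a)–(c): forbidden (parity).
(a)–(d): allowed.
(a)–(e): forbidden (parity).
(b)–(c): allowed.
(b)–(d): forbidden (parity).
(b)–(e): forbidden (ΔJ).
(c)–(d): allowed.
(c)–(e): forbidden (parity, ΔJ).
(d)–(e): allowed.
Allowed pairs: 5 of 10.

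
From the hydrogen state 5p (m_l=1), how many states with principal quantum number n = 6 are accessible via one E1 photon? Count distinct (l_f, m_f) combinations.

4

E1 requires Δl = ±1, so l_f ∈ {0, 2}; with 0 ≤ l_f ≤ n_f−1 = 5, the allowed l_f values are {0, 2}.
For l_f = 0: m_f ∈ {m_i−1, m_i, m_i+1} ∩ [−0, 0] = {0} → 1 state.
For l_f = 2: m_f ∈ {m_i−1, m_i, m_i+1} ∩ [−2, 2] = {0, 1, 2} → 3 states.
Total: 4.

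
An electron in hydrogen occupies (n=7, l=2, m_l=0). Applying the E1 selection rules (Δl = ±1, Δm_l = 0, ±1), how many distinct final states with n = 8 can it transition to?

E1 requires Δl = ±1, so l_f ∈ {1, 3}; with 0 ≤ l_f ≤ n_f−1 = 7, the allowed l_f values are {1, 3}.
For l_f = 1: m_f ∈ {m_i−1, m_i, m_i+1} ∩ [−1, 1] = {-1, 0, 1} → 3 states.
For l_f = 3: m_f ∈ {m_i−1, m_i, m_i+1} ∩ [−3, 3] = {-1, 0, 1} → 3 states.
Total: 6.

6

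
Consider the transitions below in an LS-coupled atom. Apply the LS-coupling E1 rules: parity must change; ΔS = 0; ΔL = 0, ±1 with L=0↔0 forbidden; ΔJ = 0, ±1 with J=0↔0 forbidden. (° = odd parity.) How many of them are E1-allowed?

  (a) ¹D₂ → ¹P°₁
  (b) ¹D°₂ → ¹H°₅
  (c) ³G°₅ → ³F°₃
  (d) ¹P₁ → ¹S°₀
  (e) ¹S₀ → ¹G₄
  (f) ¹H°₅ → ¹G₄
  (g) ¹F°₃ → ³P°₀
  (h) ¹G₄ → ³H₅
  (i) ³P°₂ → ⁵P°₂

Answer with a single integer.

(a) allowed
(b) forbidden (parity, ΔL, ΔJ fail)
(c) forbidden (parity, ΔJ fail)
(d) allowed
(e) forbidden (parity, ΔL, ΔJ fail)
(f) allowed
(g) forbidden (parity, ΔS, ΔL, ΔJ fail)
(h) forbidden (parity, ΔS fail)
(i) forbidden (parity, ΔS fail)
Total allowed: 3 of 9.

3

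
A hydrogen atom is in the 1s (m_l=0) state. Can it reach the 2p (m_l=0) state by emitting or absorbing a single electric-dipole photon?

Δl = 1 − 0 = +1; the E1 rule Δl = ±1 is passes.
Δm_l = 0 − (0) = +0. E1 requires Δm_l = 0, ±1: passes.
All E1 selection rules are satisfied.

allowed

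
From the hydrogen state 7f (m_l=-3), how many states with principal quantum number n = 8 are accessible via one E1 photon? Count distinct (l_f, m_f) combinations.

E1 requires Δl = ±1, so l_f ∈ {2, 4}; with 0 ≤ l_f ≤ n_f−1 = 7, the allowed l_f values are {2, 4}.
For l_f = 2: m_f ∈ {m_i−1, m_i, m_i+1} ∩ [−2, 2] = {-2} → 1 state.
For l_f = 4: m_f ∈ {m_i−1, m_i, m_i+1} ∩ [−4, 4] = {-4, -3, -2} → 3 states.
Total: 4.

4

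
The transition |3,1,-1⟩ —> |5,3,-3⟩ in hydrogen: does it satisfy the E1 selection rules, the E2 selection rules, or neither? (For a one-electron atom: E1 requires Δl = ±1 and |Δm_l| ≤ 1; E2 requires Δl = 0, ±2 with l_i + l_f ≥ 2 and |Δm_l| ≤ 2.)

E2

Δl = 3 − 1 = +2; l_i + l_f = 4.
Δm_l = -2.
E1 (Δl = ±1, |Δm_l| ≤ 1): not satisfied.
E2 (Δl = 0,±2, l_i+l_f ≥ 2, |Δm_l| ≤ 2): satisfied.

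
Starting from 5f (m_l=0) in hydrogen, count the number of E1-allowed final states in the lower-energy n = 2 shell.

0

E1 requires l_f ∈ {2, 4}, but neither lies in [0, 1], so no final state is reachable.
Total: 0.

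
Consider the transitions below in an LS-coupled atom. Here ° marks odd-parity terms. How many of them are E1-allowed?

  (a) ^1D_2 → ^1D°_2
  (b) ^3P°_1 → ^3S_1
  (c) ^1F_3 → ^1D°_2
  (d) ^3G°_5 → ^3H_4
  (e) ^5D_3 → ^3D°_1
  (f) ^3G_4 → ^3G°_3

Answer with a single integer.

(a) allowed
(b) allowed
(c) allowed
(d) allowed
(e) forbidden (ΔS, ΔJ fail)
(f) allowed
Total allowed: 5 of 6.

5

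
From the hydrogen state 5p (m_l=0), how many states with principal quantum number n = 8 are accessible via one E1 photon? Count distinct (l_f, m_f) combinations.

E1 requires Δl = ±1, so l_f ∈ {0, 2}; with 0 ≤ l_f ≤ n_f−1 = 7, the allowed l_f values are {0, 2}.
For l_f = 0: m_f ∈ {m_i−1, m_i, m_i+1} ∩ [−0, 0] = {0} → 1 state.
For l_f = 2: m_f ∈ {m_i−1, m_i, m_i+1} ∩ [−2, 2] = {-1, 0, 1} → 3 states.
Total: 4.

4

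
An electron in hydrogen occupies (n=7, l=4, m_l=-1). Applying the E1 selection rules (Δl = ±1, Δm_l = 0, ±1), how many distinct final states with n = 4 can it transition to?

E1 requires Δl = ±1, so l_f ∈ {3, 5}; with 0 ≤ l_f ≤ n_f−1 = 3, the allowed l_f values are {3}.
For l_f = 3: m_f ∈ {m_i−1, m_i, m_i+1} ∩ [−3, 3] = {-2, -1, 0} → 3 states.
Total: 3.

3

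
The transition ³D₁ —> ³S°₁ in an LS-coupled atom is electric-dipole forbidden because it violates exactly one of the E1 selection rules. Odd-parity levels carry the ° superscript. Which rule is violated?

the ΔL = 0, ±1 rule

Reading off the term symbols: S 1→1, L 2→0, J 1→1, parity even→odd.
Parity must change: even → odd — ✓.
ΔS = 0: S: 1 → 1 — ✓.
ΔL = 0, ±1 (not L=0↔0): L: 2 → 0, ΔL = -2 — ✗.
ΔJ = 0, ±1 (not J=0↔0): J: 1 → 1, ΔJ = +0 — ✓.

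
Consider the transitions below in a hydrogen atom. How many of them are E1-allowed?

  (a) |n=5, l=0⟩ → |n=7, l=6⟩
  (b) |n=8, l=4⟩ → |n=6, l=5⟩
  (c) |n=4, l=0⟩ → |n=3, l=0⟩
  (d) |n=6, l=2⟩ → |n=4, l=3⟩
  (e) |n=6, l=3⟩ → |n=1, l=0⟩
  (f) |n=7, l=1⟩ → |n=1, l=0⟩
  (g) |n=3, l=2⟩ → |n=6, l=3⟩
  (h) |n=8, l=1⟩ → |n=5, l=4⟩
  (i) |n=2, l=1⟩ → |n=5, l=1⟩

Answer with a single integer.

4

(a) forbidden — Δl = +6 (E1 requires Δl = ±1)
(b) allowed
(c) forbidden — Δl = +0 (E1 requires Δl = ±1)
(d) allowed
(e) forbidden — Δl = -3 (E1 requires Δl = ±1)
(f) allowed
(g) allowed
(h) forbidden — Δl = +3 (E1 requires Δl = ±1)
(i) forbidden — Δl = +0 (E1 requires Δl = ±1)
Total allowed: 4 of 9.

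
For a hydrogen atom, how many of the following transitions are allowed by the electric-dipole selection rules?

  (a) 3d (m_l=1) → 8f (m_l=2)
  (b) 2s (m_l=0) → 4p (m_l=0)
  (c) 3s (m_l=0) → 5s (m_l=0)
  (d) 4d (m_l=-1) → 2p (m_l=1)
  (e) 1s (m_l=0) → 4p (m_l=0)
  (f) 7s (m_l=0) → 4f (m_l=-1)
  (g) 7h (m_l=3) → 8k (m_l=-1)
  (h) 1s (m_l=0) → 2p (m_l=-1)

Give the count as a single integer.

4

(a) allowed
(b) allowed
(c) forbidden — Δl = +0 (E1 requires Δl = ±1)
(d) forbidden — Δm_l = +2 (E1 requires Δm_l = 0, ±1)
(e) allowed
(f) forbidden — Δl = +3 (E1 requires Δl = ±1)
(g) forbidden — Δl = +2 (E1 requires Δl = ±1); Δm_l = -4 (E1 requires Δm_l = 0, ±1)
(h) allowed
Total allowed: 4 of 8.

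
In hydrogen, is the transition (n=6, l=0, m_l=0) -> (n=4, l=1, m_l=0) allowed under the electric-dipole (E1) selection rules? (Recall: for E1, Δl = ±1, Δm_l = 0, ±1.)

allowed

l: 0 → 1 (Δl = +1). Δl = ±1 ✓.
m_l: 0 → 0 (Δm_l = +0). |Δm_l| ≤ 1 ✓.
All E1 selection rules are satisfied.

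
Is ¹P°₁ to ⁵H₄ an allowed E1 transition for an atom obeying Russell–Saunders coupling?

forbidden

Initial level: S=0, L=1, J=1, parity odd. Final level: S=2, L=5, J=4, parity even.
ΔJ = 0, ±1 (not J=0↔0): J: 1 → 4, ΔJ = +3 — fails.
ΔL = 0, ±1 (not L=0↔0): L: 1 → 5, ΔL = +4 — fails.
ΔS = 0: S: 0 → 2 — fails.
Parity must change: odd → even — ok.
Rule(s) violated: ΔS, ΔL, ΔJ.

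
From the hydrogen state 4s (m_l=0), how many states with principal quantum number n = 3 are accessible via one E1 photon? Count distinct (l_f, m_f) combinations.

3

E1 requires Δl = ±1, so l_f ∈ {-1, 1}; with 0 ≤ l_f ≤ n_f−1 = 2, the allowed l_f values are {1}.
For l_f = 1: m_f ∈ {m_i−1, m_i, m_i+1} ∩ [−1, 1] = {-1, 0, 1} → 3 states.
Total: 3.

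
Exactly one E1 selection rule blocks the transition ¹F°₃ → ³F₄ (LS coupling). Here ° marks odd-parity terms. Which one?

Parity must change: odd → even — passes.
ΔS = 0: S: 0 → 1 — fails.
ΔJ = 0, ±1 (not J=0↔0): J: 3 → 4, ΔJ = +1 — passes.
ΔL = 0, ±1 (not L=0↔0): L: 3 → 3, ΔL = +0 — passes.

the ΔS = 0 rule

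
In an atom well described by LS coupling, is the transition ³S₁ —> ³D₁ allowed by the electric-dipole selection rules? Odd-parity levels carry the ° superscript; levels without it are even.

forbidden

Reading off the term symbols: S 1→1, L 0→2, J 1→1, parity even→even.
Parity must change: even → even — fails.
ΔS = 0: S: 1 → 1 — passes.
ΔL = 0, ±1 (not L=0↔0): L: 0 → 2, ΔL = +2 — fails.
ΔJ = 0, ±1 (not J=0↔0): J: 1 → 1, ΔJ = +0 — passes.
Rule(s) violated: parity, ΔL.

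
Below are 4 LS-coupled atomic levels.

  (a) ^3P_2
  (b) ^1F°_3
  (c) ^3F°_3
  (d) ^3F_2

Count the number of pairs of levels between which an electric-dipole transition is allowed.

1

(a)–(b): forbidden (ΔS, ΔL).
(a)–(c): forbidden (ΔL).
(a)–(d): forbidden (parity, ΔL).
(b)–(c): forbidden (parity, ΔS).
(b)–(d): forbidden (ΔS).
(c)–(d): allowed.
Allowed pairs: 1 of 6.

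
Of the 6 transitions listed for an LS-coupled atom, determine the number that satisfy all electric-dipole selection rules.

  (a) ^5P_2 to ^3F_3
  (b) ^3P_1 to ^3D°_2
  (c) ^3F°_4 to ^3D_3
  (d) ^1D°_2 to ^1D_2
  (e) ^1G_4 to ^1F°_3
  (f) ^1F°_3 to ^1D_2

(a) forbidden (parity, ΔS, ΔL fail)
(b) allowed
(c) allowed
(d) allowed
(e) allowed
(f) allowed
Total allowed: 5 of 6.

5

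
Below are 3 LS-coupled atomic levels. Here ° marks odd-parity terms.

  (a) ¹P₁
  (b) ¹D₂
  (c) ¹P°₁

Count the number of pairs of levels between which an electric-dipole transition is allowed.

(a)–(b): forbidden (parity).
(a)–(c): allowed.
(b)–(c): allowed.
Allowed pairs: 2 of 3.

2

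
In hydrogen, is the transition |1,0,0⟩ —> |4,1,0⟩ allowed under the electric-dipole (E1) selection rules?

allowed

Δl = 1 − 0 = +1; the E1 rule Δl = ±1 is ✓.
Δm_l = 0 − (0) = +0. E1 requires Δm_l = 0, ±1: ✓.
All E1 selection rules are satisfied.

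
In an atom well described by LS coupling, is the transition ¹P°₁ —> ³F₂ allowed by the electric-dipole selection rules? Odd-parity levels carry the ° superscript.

Initial level: S=0, L=1, J=1, parity odd. Final level: S=1, L=3, J=2, parity even.
Parity must change: odd → even — satisfied.
ΔS = 0: S: 0 → 1 — violated.
ΔL = 0, ±1 (not L=0↔0): L: 1 → 3, ΔL = +2 — violated.
ΔJ = 0, ±1 (not J=0↔0): J: 1 → 2, ΔJ = +1 — satisfied.
Rule(s) violated: ΔS, ΔL.

forbidden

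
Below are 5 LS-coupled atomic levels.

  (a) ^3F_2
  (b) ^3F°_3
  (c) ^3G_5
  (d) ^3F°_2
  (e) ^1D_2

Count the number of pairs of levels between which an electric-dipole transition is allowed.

2

(a)–(b): allowed.
(a)–(c): forbidden (parity, ΔJ).
(a)–(d): allowed.
(a)–(e): forbidden (parity, ΔS).
(b)–(c): forbidden (ΔJ).
(b)–(d): forbidden (parity).
(b)–(e): forbidden (ΔS).
(c)–(d): forbidden (ΔJ).
(c)–(e): forbidden (parity, ΔS, ΔL, ΔJ).
(d)–(e): forbidden (ΔS).
Allowed pairs: 2 of 10.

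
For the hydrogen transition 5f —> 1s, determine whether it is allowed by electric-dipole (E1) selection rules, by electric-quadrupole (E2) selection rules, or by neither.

neither

Δl = 0 − 3 = -3; l_i + l_f = 3.
E1 (Δl = ±1): not satisfied.
E2 (Δl = 0,±2, l_i+l_f ≥ 2): not satisfied.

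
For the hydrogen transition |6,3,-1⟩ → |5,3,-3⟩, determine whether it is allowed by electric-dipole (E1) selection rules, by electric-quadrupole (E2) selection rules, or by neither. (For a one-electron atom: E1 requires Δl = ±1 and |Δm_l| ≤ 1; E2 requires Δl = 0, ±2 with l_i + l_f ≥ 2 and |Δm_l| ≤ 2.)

Δl = 3 − 3 = +0; l_i + l_f = 6.
Δm_l = -2.
E1 (Δl = ±1, |Δm_l| ≤ 1): not satisfied.
E2 (Δl = 0,±2, l_i+l_f ≥ 2, |Δm_l| ≤ 2): satisfied.

E2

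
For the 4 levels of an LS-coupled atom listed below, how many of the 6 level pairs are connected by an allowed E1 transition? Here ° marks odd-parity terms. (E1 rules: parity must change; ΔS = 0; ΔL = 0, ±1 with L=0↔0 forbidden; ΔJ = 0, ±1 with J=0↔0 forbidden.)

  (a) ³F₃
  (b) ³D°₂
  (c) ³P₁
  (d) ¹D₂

(a)–(b): allowed.
(a)–(c): forbidden (parity, ΔL, ΔJ).
(a)–(d): forbidden (parity, ΔS).
(b)–(c): allowed.
(b)–(d): forbidden (ΔS).
(c)–(d): forbidden (parity, ΔS).
Allowed pairs: 2 of 6.

2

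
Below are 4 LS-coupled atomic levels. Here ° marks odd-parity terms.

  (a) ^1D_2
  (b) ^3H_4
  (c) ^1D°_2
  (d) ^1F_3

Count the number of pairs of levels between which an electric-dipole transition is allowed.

2

(a)–(b): forbidden (parity, ΔS, ΔL, ΔJ).
(a)–(c): allowed.
(a)–(d): forbidden (parity).
(b)–(c): forbidden (ΔS, ΔL, ΔJ).
(b)–(d): forbidden (parity, ΔS, ΔL).
(c)–(d): allowed.
Allowed pairs: 2 of 6.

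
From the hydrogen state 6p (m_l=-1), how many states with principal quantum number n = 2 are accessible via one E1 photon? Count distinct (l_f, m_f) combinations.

E1 requires Δl = ±1, so l_f ∈ {0, 2}; with 0 ≤ l_f ≤ n_f−1 = 1, the allowed l_f values are {0}.
For l_f = 0: m_f ∈ {m_i−1, m_i, m_i+1} ∩ [−0, 0] = {0} → 1 state.
Total: 1.

1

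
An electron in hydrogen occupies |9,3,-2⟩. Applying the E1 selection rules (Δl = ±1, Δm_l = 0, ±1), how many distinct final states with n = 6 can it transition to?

E1 requires Δl = ±1, so l_f ∈ {2, 4}; with 0 ≤ l_f ≤ n_f−1 = 5, the allowed l_f values are {2, 4}.
For l_f = 2: m_f ∈ {m_i−1, m_i, m_i+1} ∩ [−2, 2] = {-2, -1} → 2 states.
For l_f = 4: m_f ∈ {m_i−1, m_i, m_i+1} ∩ [−4, 4] = {-3, -2, -1} → 3 states.
Total: 5.

5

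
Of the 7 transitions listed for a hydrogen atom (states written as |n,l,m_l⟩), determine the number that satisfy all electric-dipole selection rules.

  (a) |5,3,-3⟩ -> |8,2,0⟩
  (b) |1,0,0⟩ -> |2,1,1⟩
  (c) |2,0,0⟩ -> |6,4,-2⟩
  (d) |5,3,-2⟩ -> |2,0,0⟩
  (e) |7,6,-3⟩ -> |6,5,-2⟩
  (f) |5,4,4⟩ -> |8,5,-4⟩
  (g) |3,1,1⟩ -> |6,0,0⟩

3

(a) forbidden — Δm_l = +3 (E1 requires Δm_l = 0, ±1)
(b) allowed
(c) forbidden — Δl = +4 (E1 requires Δl = ±1); Δm_l = -2 (E1 requires Δm_l = 0, ±1)
(d) forbidden — Δl = -3 (E1 requires Δl = ±1); Δm_l = +2 (E1 requires Δm_l = 0, ±1)
(e) allowed
(f) forbidden — Δm_l = -8 (E1 requires Δm_l = 0, ±1)
(g) allowed
Total allowed: 3 of 7.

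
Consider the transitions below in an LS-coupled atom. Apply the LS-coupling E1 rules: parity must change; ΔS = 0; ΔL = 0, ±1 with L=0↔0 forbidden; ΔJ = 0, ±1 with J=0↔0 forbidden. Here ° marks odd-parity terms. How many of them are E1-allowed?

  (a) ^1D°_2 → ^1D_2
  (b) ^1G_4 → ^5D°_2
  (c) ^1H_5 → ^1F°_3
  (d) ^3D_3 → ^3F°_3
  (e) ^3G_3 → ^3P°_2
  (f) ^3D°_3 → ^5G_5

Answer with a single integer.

(a) allowed
(b) forbidden (ΔS, ΔL, ΔJ fail)
(c) forbidden (ΔL, ΔJ fail)
(d) allowed
(e) forbidden (ΔL fails)
(f) forbidden (ΔS, ΔL, ΔJ fail)
Total allowed: 2 of 6.

2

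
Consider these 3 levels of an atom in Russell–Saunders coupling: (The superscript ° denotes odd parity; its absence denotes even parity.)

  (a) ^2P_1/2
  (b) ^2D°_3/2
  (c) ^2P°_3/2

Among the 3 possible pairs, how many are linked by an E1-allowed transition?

(a)–(b): allowed.
(a)–(c): allowed.
(b)–(c): forbidden (parity).
Allowed pairs: 2 of 3.

2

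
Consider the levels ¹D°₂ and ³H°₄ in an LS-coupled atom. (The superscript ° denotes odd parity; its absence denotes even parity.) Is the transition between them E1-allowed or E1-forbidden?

forbidden

Initial level: S=0, L=2, J=2, parity odd. Final level: S=1, L=5, J=4, parity odd.
Parity must change: odd → odd — violated.
ΔS = 0: S: 0 → 1 — violated.
ΔL = 0, ±1 (not L=0↔0): L: 2 → 5, ΔL = +3 — violated.
ΔJ = 0, ±1 (not J=0↔0): J: 2 → 4, ΔJ = +2 — violated.
Rule(s) violated: parity, ΔS, ΔL, ΔJ.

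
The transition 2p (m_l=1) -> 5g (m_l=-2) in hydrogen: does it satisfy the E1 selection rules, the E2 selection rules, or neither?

Δl = 4 − 1 = +3; l_i + l_f = 5.
Δm_l = -3.
E1 (Δl = ±1, |Δm_l| ≤ 1): not satisfied.
E2 (Δl = 0,±2, l_i+l_f ≥ 2, |Δm_l| ≤ 2): not satisfied.

neither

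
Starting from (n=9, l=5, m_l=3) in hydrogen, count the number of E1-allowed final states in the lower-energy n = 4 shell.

0

E1 requires l_f ∈ {4, 6}, but neither lies in [0, 3], so no final state is reachable.
Total: 0.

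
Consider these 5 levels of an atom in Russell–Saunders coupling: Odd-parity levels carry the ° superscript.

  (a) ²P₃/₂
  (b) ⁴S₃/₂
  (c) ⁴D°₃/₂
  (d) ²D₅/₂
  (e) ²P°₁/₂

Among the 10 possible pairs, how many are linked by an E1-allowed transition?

1

(a)–(b): forbidden (parity, ΔS).
(a)–(c): forbidden (ΔS).
(a)–(d): forbidden (parity).
(a)–(e): allowed.
(b)–(c): forbidden (ΔL).
(b)–(d): forbidden (parity, ΔS, ΔL).
(b)–(e): forbidden (ΔS).
(c)–(d): forbidden (ΔS).
(c)–(e): forbidden (parity, ΔS).
(d)–(e): forbidden (ΔJ).
Allowed pairs: 1 of 10.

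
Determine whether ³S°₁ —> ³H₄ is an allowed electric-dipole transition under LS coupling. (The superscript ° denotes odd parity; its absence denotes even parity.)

forbidden

Reading off the term symbols: S 1→1, L 0→5, J 1→4, parity odd→even.
Parity must change: odd → even — ✓.
ΔS = 0: S: 1 → 1 — ✓.
ΔL = 0, ±1 (not L=0↔0): L: 0 → 5, ΔL = +5 — ✗.
ΔJ = 0, ±1 (not J=0↔0): J: 1 → 4, ΔJ = +3 — ✗.
Rule(s) violated: ΔL, ΔJ.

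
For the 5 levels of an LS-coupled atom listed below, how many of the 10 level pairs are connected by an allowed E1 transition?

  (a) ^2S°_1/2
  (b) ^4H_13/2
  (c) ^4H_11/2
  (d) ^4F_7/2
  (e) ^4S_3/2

(a)–(b): forbidden (ΔS, ΔL, ΔJ).
(a)–(c): forbidden (ΔS, ΔL, ΔJ).
(a)–(d): forbidden (ΔS, ΔL, ΔJ).
(a)–(e): forbidden (ΔS, ΔL).
(b)–(c): forbidden (parity).
(b)–(d): forbidden (parity, ΔL, ΔJ).
(b)–(e): forbidden (parity, ΔL, ΔJ).
(c)–(d): forbidden (parity, ΔL, ΔJ).
(c)–(e): forbidden (parity, ΔL, ΔJ).
(d)–(e): forbidden (parity, ΔL, ΔJ).
Allowed pairs: 0 of 10.

0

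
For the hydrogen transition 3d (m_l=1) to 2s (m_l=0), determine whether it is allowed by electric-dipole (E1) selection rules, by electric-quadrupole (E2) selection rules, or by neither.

Δl = 0 − 2 = -2; l_i + l_f = 2.
Δm_l = -1.
E1 (Δl = ±1, |Δm_l| ≤ 1): not satisfied.
E2 (Δl = 0,±2, l_i+l_f ≥ 2, |Δm_l| ≤ 2): satisfied.

E2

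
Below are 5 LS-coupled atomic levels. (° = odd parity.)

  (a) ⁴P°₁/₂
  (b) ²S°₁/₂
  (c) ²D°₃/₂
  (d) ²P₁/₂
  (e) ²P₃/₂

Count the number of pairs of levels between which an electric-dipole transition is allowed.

4

(a)–(b): forbidden (parity, ΔS).
(a)–(c): forbidden (parity, ΔS).
(a)–(d): forbidden (ΔS).
(a)–(e): forbidden (ΔS).
(b)–(c): forbidden (parity, ΔL).
(b)–(d): allowed.
(b)–(e): allowed.
(c)–(d): allowed.
(c)–(e): allowed.
(d)–(e): forbidden (parity).
Allowed pairs: 4 of 10.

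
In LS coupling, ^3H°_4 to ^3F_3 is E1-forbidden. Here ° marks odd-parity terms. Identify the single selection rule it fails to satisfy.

Initial level: S=1, L=5, J=4, parity odd. Final level: S=1, L=3, J=3, parity even.
Parity must change: odd → even — passes.
ΔS = 0: S: 1 → 1 — passes.
ΔL = 0, ±1 (not L=0↔0): L: 5 → 3, ΔL = -2 — fails.
ΔJ = 0, ±1 (not J=0↔0): J: 4 → 3, ΔJ = -1 — passes.

the ΔL = 0, ±1 rule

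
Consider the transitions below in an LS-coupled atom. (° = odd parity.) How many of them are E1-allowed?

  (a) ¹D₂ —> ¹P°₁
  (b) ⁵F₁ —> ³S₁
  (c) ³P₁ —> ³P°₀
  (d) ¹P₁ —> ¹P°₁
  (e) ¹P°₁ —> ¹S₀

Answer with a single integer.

4

(a) allowed
(b) forbidden (parity, ΔS, ΔL fail)
(c) allowed
(d) allowed
(e) allowed
Total allowed: 4 of 5.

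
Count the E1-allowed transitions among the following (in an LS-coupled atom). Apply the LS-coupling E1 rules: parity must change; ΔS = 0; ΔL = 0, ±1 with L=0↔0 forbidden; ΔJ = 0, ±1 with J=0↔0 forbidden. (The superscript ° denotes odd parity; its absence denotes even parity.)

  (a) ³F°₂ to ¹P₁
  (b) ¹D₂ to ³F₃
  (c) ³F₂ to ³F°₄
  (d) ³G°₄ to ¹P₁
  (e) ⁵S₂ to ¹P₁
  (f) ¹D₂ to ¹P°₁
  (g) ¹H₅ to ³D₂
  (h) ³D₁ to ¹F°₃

(a) forbidden (ΔS, ΔL fail)
(b) forbidden (parity, ΔS fail)
(c) forbidden (ΔJ fails)
(d) forbidden (ΔS, ΔL, ΔJ fail)
(e) forbidden (parity, ΔS fail)
(f) allowed
(g) forbidden (parity, ΔS, ΔL, ΔJ fail)
(h) forbidden (ΔS, ΔJ fail)
Total allowed: 1 of 8.

1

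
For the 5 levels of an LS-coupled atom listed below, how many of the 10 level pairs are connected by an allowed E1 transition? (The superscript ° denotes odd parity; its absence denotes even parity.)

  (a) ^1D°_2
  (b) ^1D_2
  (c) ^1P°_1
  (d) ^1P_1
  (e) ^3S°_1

4

(a)–(b): allowed.
(a)–(c): forbidden (parity).
(a)–(d): allowed.
(a)–(e): forbidden (parity, ΔS, ΔL).
(b)–(c): allowed.
(b)–(d): forbidden (parity).
(b)–(e): forbidden (ΔS, ΔL).
(c)–(d): allowed.
(c)–(e): forbidden (parity, ΔS).
(d)–(e): forbidden (ΔS).
Allowed pairs: 4 of 10.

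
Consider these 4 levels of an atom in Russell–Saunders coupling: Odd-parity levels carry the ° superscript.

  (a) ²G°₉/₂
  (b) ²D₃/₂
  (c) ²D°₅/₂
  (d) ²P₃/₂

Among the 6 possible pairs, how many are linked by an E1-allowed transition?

2

(a)–(b): forbidden (ΔL, ΔJ).
(a)–(c): forbidden (parity, ΔL, ΔJ).
(a)–(d): forbidden (ΔL, ΔJ).
(b)–(c): allowed.
(b)–(d): forbidden (parity).
(c)–(d): allowed.
Allowed pairs: 2 of 6.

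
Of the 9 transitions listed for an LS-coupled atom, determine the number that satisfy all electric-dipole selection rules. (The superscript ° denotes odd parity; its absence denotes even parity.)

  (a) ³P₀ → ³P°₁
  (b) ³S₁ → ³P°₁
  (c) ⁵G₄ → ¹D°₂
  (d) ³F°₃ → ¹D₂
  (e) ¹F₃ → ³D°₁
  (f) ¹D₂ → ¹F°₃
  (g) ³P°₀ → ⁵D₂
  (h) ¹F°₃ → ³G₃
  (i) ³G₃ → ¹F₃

(a) allowed
(b) allowed
(c) forbidden (ΔS, ΔL, ΔJ fail)
(d) forbidden (ΔS fails)
(e) forbidden (ΔS, ΔJ fail)
(f) allowed
(g) forbidden (ΔS, ΔJ fail)
(h) forbidden (ΔS fails)
(i) forbidden (parity, ΔS fail)
Total allowed: 3 of 9.

3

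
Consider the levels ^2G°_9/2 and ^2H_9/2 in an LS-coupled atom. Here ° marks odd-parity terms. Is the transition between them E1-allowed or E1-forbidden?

ΔS = 0: S: 1/2 → 1/2 — passes.
ΔJ = 0, ±1 (not J=0↔0): J: 9/2 → 9/2, ΔJ = +0 — passes.
ΔL = 0, ±1 (not L=0↔0): L: 4 → 5, ΔL = +1 — passes.
Parity must change: odd → even — passes.
All four E1 rules are satisfied.

allowed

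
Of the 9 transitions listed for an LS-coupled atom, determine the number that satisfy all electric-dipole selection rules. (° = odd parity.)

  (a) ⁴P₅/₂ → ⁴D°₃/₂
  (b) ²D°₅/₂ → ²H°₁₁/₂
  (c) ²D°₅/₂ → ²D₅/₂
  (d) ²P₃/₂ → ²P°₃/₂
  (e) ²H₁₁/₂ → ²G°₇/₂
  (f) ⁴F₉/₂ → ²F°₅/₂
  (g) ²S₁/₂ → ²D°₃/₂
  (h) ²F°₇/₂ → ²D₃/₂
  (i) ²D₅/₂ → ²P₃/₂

(a) allowed
(b) forbidden (parity, ΔL, ΔJ fail)
(c) allowed
(d) allowed
(e) forbidden (ΔJ fails)
(f) forbidden (ΔS, ΔJ fail)
(g) forbidden (ΔL fails)
(h) forbidden (ΔJ fails)
(i) forbidden (parity fails)
Total allowed: 3 of 9.

3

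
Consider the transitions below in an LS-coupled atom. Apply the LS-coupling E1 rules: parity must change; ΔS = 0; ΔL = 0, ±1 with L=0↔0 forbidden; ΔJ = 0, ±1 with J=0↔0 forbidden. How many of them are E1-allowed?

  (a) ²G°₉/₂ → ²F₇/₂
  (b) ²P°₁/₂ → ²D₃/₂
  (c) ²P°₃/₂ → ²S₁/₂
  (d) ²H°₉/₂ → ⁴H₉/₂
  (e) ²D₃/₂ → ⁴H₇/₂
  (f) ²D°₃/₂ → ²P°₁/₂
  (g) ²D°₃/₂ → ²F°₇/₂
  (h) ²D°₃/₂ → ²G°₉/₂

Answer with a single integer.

3

(a) allowed
(b) allowed
(c) allowed
(d) forbidden (ΔS fails)
(e) forbidden (parity, ΔS, ΔL, ΔJ fail)
(f) forbidden (parity fails)
(g) forbidden (parity, ΔJ fail)
(h) forbidden (parity, ΔL, ΔJ fail)
Total allowed: 3 of 8.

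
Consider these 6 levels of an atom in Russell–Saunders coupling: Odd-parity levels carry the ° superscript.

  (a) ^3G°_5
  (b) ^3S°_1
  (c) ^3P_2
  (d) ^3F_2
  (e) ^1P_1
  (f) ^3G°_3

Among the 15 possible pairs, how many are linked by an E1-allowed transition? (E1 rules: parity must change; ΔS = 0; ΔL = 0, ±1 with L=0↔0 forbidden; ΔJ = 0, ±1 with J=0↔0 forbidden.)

2

(a)–(b): forbidden (parity, ΔL, ΔJ).
(a)–(c): forbidden (ΔL, ΔJ).
(a)–(d): forbidden (ΔJ).
(a)–(e): forbidden (ΔS, ΔL, ΔJ).
(a)–(f): forbidden (parity, ΔJ).
(b)–(c): allowed.
(b)–(d): forbidden (ΔL).
(b)–(e): forbidden (ΔS).
(b)–(f): forbidden (parity, ΔL, ΔJ).
(c)–(d): forbidden (parity, ΔL).
(c)–(e): forbidden (parity, ΔS).
(c)–(f): forbidden (ΔL).
(d)–(e): forbidden (parity, ΔS, ΔL).
(d)–(f): allowed.
(e)–(f): forbidden (ΔS, ΔL, ΔJ).
Allowed pairs: 2 of 15.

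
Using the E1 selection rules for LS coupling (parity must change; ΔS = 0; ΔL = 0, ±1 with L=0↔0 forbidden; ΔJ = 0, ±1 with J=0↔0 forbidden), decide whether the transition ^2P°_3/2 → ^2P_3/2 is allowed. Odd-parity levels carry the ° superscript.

Parity must change: odd → even — satisfied.
ΔS = 0: S: 1/2 → 1/2 — satisfied.
ΔL = 0, ±1 (not L=0↔0): L: 1 → 1, ΔL = +0 — satisfied.
ΔJ = 0, ±1 (not J=0↔0): J: 3/2 → 3/2, ΔJ = +0 — satisfied.
All four E1 rules are satisfied.

allowed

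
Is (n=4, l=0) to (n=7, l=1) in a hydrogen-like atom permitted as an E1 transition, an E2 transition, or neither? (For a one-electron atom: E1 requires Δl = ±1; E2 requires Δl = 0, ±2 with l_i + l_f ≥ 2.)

E1

Δl = 1 − 0 = +1; l_i + l_f = 1.
E1 (Δl = ±1): satisfied.
E2 (Δl = 0,±2, l_i+l_f ≥ 2): not satisfied.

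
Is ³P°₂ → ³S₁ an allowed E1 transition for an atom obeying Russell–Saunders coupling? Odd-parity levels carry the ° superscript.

allowed

Reading off the term symbols: S 1→1, L 1→0, J 2→1, parity odd→even.
Parity must change: odd → even — satisfied.
ΔS = 0: S: 1 → 1 — satisfied.
ΔL = 0, ±1 (not L=0↔0): L: 1 → 0, ΔL = -1 — satisfied.
ΔJ = 0, ±1 (not J=0↔0): J: 2 → 1, ΔJ = -1 — satisfied.
All four E1 rules are satisfied.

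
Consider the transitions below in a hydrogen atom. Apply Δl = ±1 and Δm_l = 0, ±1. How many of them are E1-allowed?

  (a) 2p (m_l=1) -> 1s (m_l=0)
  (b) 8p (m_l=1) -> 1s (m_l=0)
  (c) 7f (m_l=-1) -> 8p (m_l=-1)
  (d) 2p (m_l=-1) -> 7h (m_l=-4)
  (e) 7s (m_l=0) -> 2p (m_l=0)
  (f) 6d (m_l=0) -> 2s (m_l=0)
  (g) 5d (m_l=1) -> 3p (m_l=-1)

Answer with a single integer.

3

(a) allowed
(b) allowed
(c) forbidden — Δl = -2 (E1 requires Δl = ±1)
(d) forbidden — Δl = +4 (E1 requires Δl = ±1); Δm_l = -3 (E1 requires Δm_l = 0, ±1)
(e) allowed
(f) forbidden — Δl = -2 (E1 requires Δl = ±1)
(g) forbidden — Δm_l = -2 (E1 requires Δm_l = 0, ±1)
Total allowed: 3 of 7.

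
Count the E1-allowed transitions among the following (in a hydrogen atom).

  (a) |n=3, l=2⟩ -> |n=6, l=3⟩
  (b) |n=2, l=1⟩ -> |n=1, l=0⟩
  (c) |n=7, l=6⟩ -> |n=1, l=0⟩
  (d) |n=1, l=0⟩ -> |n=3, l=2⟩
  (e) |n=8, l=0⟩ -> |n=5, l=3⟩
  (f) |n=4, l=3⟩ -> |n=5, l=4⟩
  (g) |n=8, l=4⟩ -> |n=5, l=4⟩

3

(a) allowed
(b) allowed
(c) forbidden — Δl = -6 (E1 requires Δl = ±1)
(d) forbidden — Δl = +2 (E1 requires Δl = ±1)
(e) forbidden — Δl = +3 (E1 requires Δl = ±1)
(f) allowed
(g) forbidden — Δl = +0 (E1 requires Δl = ±1)
Total allowed: 3 of 7.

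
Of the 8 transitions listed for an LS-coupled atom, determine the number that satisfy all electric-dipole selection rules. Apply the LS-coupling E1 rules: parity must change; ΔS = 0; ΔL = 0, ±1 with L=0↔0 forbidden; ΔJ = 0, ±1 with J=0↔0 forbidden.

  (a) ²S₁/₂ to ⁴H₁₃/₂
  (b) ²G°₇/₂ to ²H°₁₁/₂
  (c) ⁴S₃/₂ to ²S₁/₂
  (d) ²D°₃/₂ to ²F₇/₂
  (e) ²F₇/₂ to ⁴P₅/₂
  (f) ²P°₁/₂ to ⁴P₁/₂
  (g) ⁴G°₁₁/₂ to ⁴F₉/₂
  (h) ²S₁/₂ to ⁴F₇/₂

1

(a) forbidden (parity, ΔS, ΔL, ΔJ fail)
(b) forbidden (parity, ΔJ fail)
(c) forbidden (parity, ΔS, ΔL fail)
(d) forbidden (ΔJ fails)
(e) forbidden (parity, ΔS, ΔL fail)
(f) forbidden (ΔS fails)
(g) allowed
(h) forbidden (parity, ΔS, ΔL, ΔJ fail)
Total allowed: 1 of 8.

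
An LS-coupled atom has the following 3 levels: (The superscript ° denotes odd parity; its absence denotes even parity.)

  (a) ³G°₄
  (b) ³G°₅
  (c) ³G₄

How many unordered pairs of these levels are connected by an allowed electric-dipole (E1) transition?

(a)–(b): forbidden (parity).
(a)–(c): allowed.
(b)–(c): allowed.
Allowed pairs: 2 of 3.

2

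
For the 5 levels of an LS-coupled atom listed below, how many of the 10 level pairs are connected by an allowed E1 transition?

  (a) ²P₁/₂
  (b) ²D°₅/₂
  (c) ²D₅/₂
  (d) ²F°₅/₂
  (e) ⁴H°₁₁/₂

(a)–(b): forbidden (ΔJ).
(a)–(c): forbidden (parity, ΔJ).
(a)–(d): forbidden (ΔL, ΔJ).
(a)–(e): forbidden (ΔS, ΔL, ΔJ).
(b)–(c): allowed.
(b)–(d): forbidden (parity).
(b)–(e): forbidden (parity, ΔS, ΔL, ΔJ).
(c)–(d): allowed.
(c)–(e): forbidden (ΔS, ΔL, ΔJ).
(d)–(e): forbidden (parity, ΔS, ΔL, ΔJ).
Allowed pairs: 2 of 10.

2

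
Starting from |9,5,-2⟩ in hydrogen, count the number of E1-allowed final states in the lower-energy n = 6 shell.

E1 requires Δl = ±1, so l_f ∈ {4, 6}; with 0 ≤ l_f ≤ n_f−1 = 5, the allowed l_f values are {4}.
For l_f = 4: m_f ∈ {m_i−1, m_i, m_i+1} ∩ [−4, 4] = {-3, -2, -1} → 3 states.
Total: 3.

3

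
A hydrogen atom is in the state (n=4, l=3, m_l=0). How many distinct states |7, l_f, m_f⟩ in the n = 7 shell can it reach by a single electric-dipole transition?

E1 requires Δl = ±1, so l_f ∈ {2, 4}; with 0 ≤ l_f ≤ n_f−1 = 6, the allowed l_f values are {2, 4}.
For l_f = 2: m_f ∈ {m_i−1, m_i, m_i+1} ∩ [−2, 2] = {-1, 0, 1} → 3 states.
For l_f = 4: m_f ∈ {m_i−1, m_i, m_i+1} ∩ [−4, 4] = {-1, 0, 1} → 3 states.
Total: 6.

6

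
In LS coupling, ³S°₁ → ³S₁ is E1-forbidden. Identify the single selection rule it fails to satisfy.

the L=0 ↔ L=0 exclusion

Reading off the term symbols: S 1→1, L 0→0, J 1→1, parity odd→even.
Parity must change: odd → even — passes.
ΔS = 0: S: 1 → 1 — passes.
ΔL = 0, ±1 (not L=0↔0): L: 0 → 0, ΔL = +0 — fails.
ΔJ = 0, ±1 (not J=0↔0): J: 1 → 1, ΔJ = +0 — passes.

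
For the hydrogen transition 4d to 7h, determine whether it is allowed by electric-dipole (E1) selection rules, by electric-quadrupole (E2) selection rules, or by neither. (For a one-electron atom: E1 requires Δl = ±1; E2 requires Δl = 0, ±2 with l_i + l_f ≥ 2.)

Δl = 5 − 2 = +3; l_i + l_f = 7.
E1 (Δl = ±1): not satisfied.
E2 (Δl = 0,±2, l_i+l_f ≥ 2): not satisfied.

neither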